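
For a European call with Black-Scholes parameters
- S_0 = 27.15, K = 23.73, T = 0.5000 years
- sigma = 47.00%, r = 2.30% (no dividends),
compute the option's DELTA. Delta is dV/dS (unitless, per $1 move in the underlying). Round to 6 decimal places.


d1 = 0.6058911432; d2 = 0.2735509561
phi(d1) = 0.3320430759; exp(-qT) = 1.0000000000; exp(-rT) = 0.9885658722
N(d1) = 0.7277064794
Delta = exp(-qT) * N(d1) = 1.0000000000 * 0.7277064794 = 0.727706

Answer: Delta = 0.727706


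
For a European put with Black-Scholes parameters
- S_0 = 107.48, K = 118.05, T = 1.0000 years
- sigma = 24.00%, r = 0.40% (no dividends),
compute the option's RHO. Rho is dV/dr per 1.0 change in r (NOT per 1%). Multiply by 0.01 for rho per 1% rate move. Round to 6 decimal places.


Answer: Rho = -81.060065

Derivation:
d1 = -0.2541811658; d2 = -0.4941811658
phi(d1) = 0.3862607708; exp(-qT) = 1.0000000000; exp(-rT) = 0.9960079893
N(-d2) = 0.6894108801
Rho = -K*T*exp(-rT)*N(-d2) = -118.0500 * 1.0000 * 0.9960079893 * 0.6894108801 = -81.060065


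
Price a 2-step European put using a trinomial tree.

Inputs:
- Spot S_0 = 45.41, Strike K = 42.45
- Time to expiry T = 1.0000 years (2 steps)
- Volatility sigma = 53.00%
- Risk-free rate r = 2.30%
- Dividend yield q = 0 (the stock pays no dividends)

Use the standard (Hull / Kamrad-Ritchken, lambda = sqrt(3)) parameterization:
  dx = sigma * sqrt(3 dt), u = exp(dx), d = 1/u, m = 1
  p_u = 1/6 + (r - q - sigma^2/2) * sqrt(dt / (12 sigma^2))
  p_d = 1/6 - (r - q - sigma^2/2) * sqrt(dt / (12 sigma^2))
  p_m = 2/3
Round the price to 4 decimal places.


dt = T/N = 0.500000; dx = sigma*sqrt(3*dt) = 0.649115
u = exp(dx) = 1.913846; d = 1/u = 0.522508
p_u = 0.121432, p_m = 0.666667, p_d = 0.211901
Discount per step: exp(-r*dt) = 0.988566
Stock lattice S(k, j) with j the centered position index:
  k=0: S(0,+0) = 45.4100
  k=1: S(1,-1) = 23.7271; S(1,+0) = 45.4100; S(1,+1) = 86.9077
  k=2: S(2,-2) = 12.3976; S(2,-1) = 23.7271; S(2,+0) = 45.4100; S(2,+1) = 86.9077; S(2,+2) = 166.3280
Terminal payoffs V(N, j) = max(K - S_T, 0):
  V(2,-2) = 30.052402; V(2,-1) = 18.722907; V(2,+0) = 0.000000; V(2,+1) = 0.000000; V(2,+2) = 0.000000
Backward induction: V(k, j) = exp(-r*dt) * [p_u * V(k+1, j+1) + p_m * V(k+1, j) + p_d * V(k+1, j-1)]
  V(1,-1) = exp(-r*dt) * [p_u*0.000000 + p_m*18.722907 + p_d*30.052402] = 18.634548
  V(1,+0) = exp(-r*dt) * [p_u*0.000000 + p_m*0.000000 + p_d*18.722907] = 3.922045
  V(1,+1) = exp(-r*dt) * [p_u*0.000000 + p_m*0.000000 + p_d*0.000000] = 0.000000
  V(0,+0) = exp(-r*dt) * [p_u*0.000000 + p_m*3.922045 + p_d*18.634548] = 6.488336

Answer: Price = V(0,0) = 6.4883


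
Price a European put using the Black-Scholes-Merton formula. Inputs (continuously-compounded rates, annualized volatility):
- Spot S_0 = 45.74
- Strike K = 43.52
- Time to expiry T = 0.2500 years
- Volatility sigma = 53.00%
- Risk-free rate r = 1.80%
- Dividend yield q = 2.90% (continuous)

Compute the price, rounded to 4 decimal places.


d1 = (ln(S/K) + (r - q + 0.5*sigma^2) * T) / (sigma * sqrt(T)) = 0.30986825
d2 = d1 - sigma * sqrt(T) = 0.04486825
exp(-rT) = 0.99551011; exp(-qT) = 0.99277622
P = K * exp(-rT) * N(-d2) - S_0 * exp(-qT) * N(-d1)
N(-d1) = 0.37833057; N(-d2) = 0.48210616
P = 43.5200 * 0.99551011 * 0.48210616 - 45.7400 * 0.99277622 * 0.37833057 = 3.7072

Answer: Price = 3.7072


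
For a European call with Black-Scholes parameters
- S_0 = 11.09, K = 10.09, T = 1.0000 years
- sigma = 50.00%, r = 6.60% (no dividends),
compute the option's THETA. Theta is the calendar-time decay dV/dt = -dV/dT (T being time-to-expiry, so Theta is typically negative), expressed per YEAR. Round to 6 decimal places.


d1 = 0.5709979340; d2 = 0.0709979340
phi(d1) = 0.3389312978; exp(-qT) = 1.0000000000; exp(-rT) = 0.9361308643
Theta = -S*exp(-qT)*phi(d1)*sigma/(2*sqrt(T)) - r*K*exp(-rT)*N(d2) + q*S*exp(-qT)*N(d1)
N(d1) = 0.7159994783; N(d2) = 0.5283003001; sqrt(T) = 1.0000000000
Term 1 = -11.0900 * 1.0000000000 * 0.3389312978 * 0.5000 / (2 * 1.0000000000) = -0.9396870232
Term 2 = -0.0660 * 10.0900 * 0.9361308643 * 0.5283003001 = -0.3293460987
Term 3 = 0 (no dividend yield, q = 0)
Theta = -0.9396870232 + (-0.3293460987) + (0.0000000000) = -1.269033

Answer: Theta = -1.269033


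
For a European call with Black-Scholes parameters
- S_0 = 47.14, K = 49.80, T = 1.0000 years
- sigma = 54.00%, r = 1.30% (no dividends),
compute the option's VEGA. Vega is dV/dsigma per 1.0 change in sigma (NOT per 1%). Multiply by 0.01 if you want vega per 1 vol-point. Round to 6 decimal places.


d1 = 0.1924202101; d2 = -0.3475797899
phi(d1) = 0.3916246976; exp(-qT) = 1.0000000000; exp(-rT) = 0.9870841350
Vega = S * exp(-qT) * phi(d1) * sqrt(T) = 47.1400 * 1.0000000000 * 0.3916246976 * 1.0000000000 = 18.461188

Answer: Vega = 18.461188


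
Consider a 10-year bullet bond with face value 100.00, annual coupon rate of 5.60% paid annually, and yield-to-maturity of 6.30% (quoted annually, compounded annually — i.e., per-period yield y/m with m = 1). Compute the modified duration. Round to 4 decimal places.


Coupon per period c = face * coupon_rate / m = 5.600000
Periods per year m = 1; per-period yield y/m = 0.063000
Number of cashflows N = 10
Cashflows (t years, CF_t, discount factor 1/(1+y/m)^(m*t), PV):
  t = 1.0000: CF_t = 5.600000, DF = 0.940734, PV = 5.268109
  t = 2.0000: CF_t = 5.600000, DF = 0.884980, PV = 4.955888
  t = 3.0000: CF_t = 5.600000, DF = 0.832531, PV = 4.662171
  t = 4.0000: CF_t = 5.600000, DF = 0.783190, PV = 4.385862
  t = 5.0000: CF_t = 5.600000, DF = 0.736773, PV = 4.125929
  t = 6.0000: CF_t = 5.600000, DF = 0.693107, PV = 3.881400
  t = 7.0000: CF_t = 5.600000, DF = 0.652029, PV = 3.651364
  t = 8.0000: CF_t = 5.600000, DF = 0.613386, PV = 3.434962
  t = 9.0000: CF_t = 5.600000, DF = 0.577033, PV = 3.231385
  t = 10.0000: CF_t = 105.600000, DF = 0.542834, PV = 57.323312
Price P = sum_t PV_t = 94.920382
First compute Macaulay numerator sum_t t * PV_t:
  t * PV_t at t = 1.0000: 5.268109
  t * PV_t at t = 2.0000: 9.911776
  t * PV_t at t = 3.0000: 13.986514
  t * PV_t at t = 4.0000: 17.543448
  t * PV_t at t = 5.0000: 20.629643
  t * PV_t at t = 6.0000: 23.288402
  t * PV_t at t = 7.0000: 25.559551
  t * PV_t at t = 8.0000: 27.479694
  t * PV_t at t = 9.0000: 29.082461
  t * PV_t at t = 10.0000: 573.233117
Macaulay duration D = 745.982716 / 94.920382 = 7.859036
Modified duration = D / (1 + y/m) = 7.859036 / (1 + 0.063000) = 7.393261

Answer: Modified duration = 7.3933


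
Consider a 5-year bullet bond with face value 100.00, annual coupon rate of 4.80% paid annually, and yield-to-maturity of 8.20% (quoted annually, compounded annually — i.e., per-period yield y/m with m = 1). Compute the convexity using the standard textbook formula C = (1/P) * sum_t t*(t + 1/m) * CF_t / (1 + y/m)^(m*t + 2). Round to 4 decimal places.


Coupon per period c = face * coupon_rate / m = 4.800000
Periods per year m = 1; per-period yield y/m = 0.082000
Number of cashflows N = 5
Cashflows (t years, CF_t, discount factor 1/(1+y/m)^(m*t), PV):
  t = 1.0000: CF_t = 4.800000, DF = 0.924214, PV = 4.436229
  t = 2.0000: CF_t = 4.800000, DF = 0.854172, PV = 4.100027
  t = 3.0000: CF_t = 4.800000, DF = 0.789438, PV = 3.789304
  t = 4.0000: CF_t = 4.800000, DF = 0.729610, PV = 3.502129
  t = 5.0000: CF_t = 104.800000, DF = 0.674316, PV = 70.668354
Price P = sum_t PV_t = 86.496044
Convexity numerator sum_t t*(t + 1/m) * CF_t / (1+y/m)^(m*t + 2):
  t = 1.0000: term = 7.578608
  t = 2.0000: term = 21.012777
  t = 3.0000: term = 38.840622
  t = 4.0000: term = 59.828439
  t = 5.0000: term = 1810.888505
Convexity = (1/P) * sum = 1938.148951 / 86.496044 = 22.407371

Answer: Convexity = 22.4074


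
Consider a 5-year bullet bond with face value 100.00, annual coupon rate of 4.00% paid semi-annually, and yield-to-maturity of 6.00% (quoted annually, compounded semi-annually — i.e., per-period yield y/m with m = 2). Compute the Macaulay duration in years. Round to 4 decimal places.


Answer: Macaulay duration = 4.5576 years

Derivation:
Coupon per period c = face * coupon_rate / m = 2.000000
Periods per year m = 2; per-period yield y/m = 0.030000
Number of cashflows N = 10
Cashflows (t years, CF_t, discount factor 1/(1+y/m)^(m*t), PV):
  t = 0.5000: CF_t = 2.000000, DF = 0.970874, PV = 1.941748
  t = 1.0000: CF_t = 2.000000, DF = 0.942596, PV = 1.885192
  t = 1.5000: CF_t = 2.000000, DF = 0.915142, PV = 1.830283
  t = 2.0000: CF_t = 2.000000, DF = 0.888487, PV = 1.776974
  t = 2.5000: CF_t = 2.000000, DF = 0.862609, PV = 1.725218
  t = 3.0000: CF_t = 2.000000, DF = 0.837484, PV = 1.674969
  t = 3.5000: CF_t = 2.000000, DF = 0.813092, PV = 1.626183
  t = 4.0000: CF_t = 2.000000, DF = 0.789409, PV = 1.578818
  t = 4.5000: CF_t = 2.000000, DF = 0.766417, PV = 1.532833
  t = 5.0000: CF_t = 102.000000, DF = 0.744094, PV = 75.897579
Price P = sum_t PV_t = 91.469797
Macaulay numerator sum_t t * PV_t:
  t * PV_t at t = 0.5000: 0.970874
  t * PV_t at t = 1.0000: 1.885192
  t * PV_t at t = 1.5000: 2.745425
  t * PV_t at t = 2.0000: 3.553948
  t * PV_t at t = 2.5000: 4.313044
  t * PV_t at t = 3.0000: 5.024906
  t * PV_t at t = 3.5000: 5.691641
  t * PV_t at t = 4.0000: 6.315274
  t * PV_t at t = 4.5000: 6.897751
  t * PV_t at t = 5.0000: 379.487897
Macaulay duration D = (sum_t t * PV_t) / P = 416.885950 / 91.469797 = 4.557635


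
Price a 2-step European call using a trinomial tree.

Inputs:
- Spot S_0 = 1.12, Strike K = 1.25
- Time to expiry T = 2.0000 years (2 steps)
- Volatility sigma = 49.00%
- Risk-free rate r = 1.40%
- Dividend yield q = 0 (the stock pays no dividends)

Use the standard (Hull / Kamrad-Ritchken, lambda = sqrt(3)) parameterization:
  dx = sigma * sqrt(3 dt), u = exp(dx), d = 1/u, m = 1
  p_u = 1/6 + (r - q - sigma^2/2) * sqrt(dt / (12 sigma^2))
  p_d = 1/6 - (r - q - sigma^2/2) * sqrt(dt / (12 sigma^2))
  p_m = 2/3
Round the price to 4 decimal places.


Answer: Price = V(0,0) = 0.2360

Derivation:
dt = T/N = 1.000000; dx = sigma*sqrt(3*dt) = 0.848705
u = exp(dx) = 2.336619; d = 1/u = 0.427969
p_u = 0.104189, p_m = 0.666667, p_d = 0.229144
Discount per step: exp(-r*dt) = 0.986098
Stock lattice S(k, j) with j the centered position index:
  k=0: S(0,+0) = 1.1200
  k=1: S(1,-1) = 0.4793; S(1,+0) = 1.1200; S(1,+1) = 2.6170
  k=2: S(2,-2) = 0.2051; S(2,-1) = 0.4793; S(2,+0) = 1.1200; S(2,+1) = 2.6170; S(2,+2) = 6.1150
Terminal payoffs V(N, j) = max(S_T - K, 0):
  V(2,-2) = 0.000000; V(2,-1) = 0.000000; V(2,+0) = 0.000000; V(2,+1) = 1.367013; V(2,+2) = 4.864962
Backward induction: V(k, j) = exp(-r*dt) * [p_u * V(k+1, j+1) + p_m * V(k+1, j) + p_d * V(k+1, j-1)]
  V(1,-1) = exp(-r*dt) * [p_u*0.000000 + p_m*0.000000 + p_d*0.000000] = 0.000000
  V(1,+0) = exp(-r*dt) * [p_u*1.367013 + p_m*0.000000 + p_d*0.000000] = 0.140448
  V(1,+1) = exp(-r*dt) * [p_u*4.864962 + p_m*1.367013 + p_d*0.000000] = 1.398501
  V(0,+0) = exp(-r*dt) * [p_u*1.398501 + p_m*0.140448 + p_d*0.000000] = 0.236013


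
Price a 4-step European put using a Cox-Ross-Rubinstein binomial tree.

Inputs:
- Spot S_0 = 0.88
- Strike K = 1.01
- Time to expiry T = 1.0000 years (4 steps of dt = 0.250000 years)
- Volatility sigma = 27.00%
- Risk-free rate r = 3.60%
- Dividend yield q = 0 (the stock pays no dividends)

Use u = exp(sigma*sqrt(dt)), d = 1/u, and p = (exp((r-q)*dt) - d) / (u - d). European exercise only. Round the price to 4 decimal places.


Answer: Price = V(0,0) = 0.1587

Derivation:
dt = T/N = 0.250000
u = exp(sigma*sqrt(dt)) = 1.144537; d = 1/u = 0.873716
p = (exp((r-q)*dt) - d) / (u - d) = 0.499683
Discount per step: exp(-r*dt) = 0.991040
Stock lattice S(k, i) with i counting down-moves:
  k=0: S(0,0) = 0.8800
  k=1: S(1,0) = 1.0072; S(1,1) = 0.7689
  k=2: S(2,0) = 1.1528; S(2,1) = 0.8800; S(2,2) = 0.6718
  k=3: S(3,0) = 1.3194; S(3,1) = 1.0072; S(3,2) = 0.7689; S(3,3) = 0.5869
  k=4: S(4,0) = 1.5101; S(4,1) = 1.1528; S(4,2) = 0.8800; S(4,3) = 0.6718; S(4,4) = 0.5128
Terminal payoffs V(N, i) = max(K - S_T, 0):
  V(4,0) = 0.000000; V(4,1) = 0.000000; V(4,2) = 0.130000; V(4,3) = 0.338226; V(4,4) = 0.497182
Backward induction: V(k, i) = exp(-r*dt) * [p * V(k+1, i) + (1-p) * V(k+1, i+1)].
  V(3,0) = exp(-r*dt) * [p*0.000000 + (1-p)*0.000000] = 0.000000
  V(3,1) = exp(-r*dt) * [p*0.000000 + (1-p)*0.130000] = 0.064458
  V(3,2) = exp(-r*dt) * [p*0.130000 + (1-p)*0.338226] = 0.232081
  V(3,3) = exp(-r*dt) * [p*0.338226 + (1-p)*0.497182] = 0.414011
  V(2,0) = exp(-r*dt) * [p*0.000000 + (1-p)*0.064458] = 0.031961
  V(2,1) = exp(-r*dt) * [p*0.064458 + (1-p)*0.232081] = 0.146994
  V(2,2) = exp(-r*dt) * [p*0.232081 + (1-p)*0.414011] = 0.320209
  V(1,0) = exp(-r*dt) * [p*0.031961 + (1-p)*0.146994] = 0.088712
  V(1,1) = exp(-r*dt) * [p*0.146994 + (1-p)*0.320209] = 0.231563
  V(0,0) = exp(-r*dt) * [p*0.088712 + (1-p)*0.231563] = 0.158747


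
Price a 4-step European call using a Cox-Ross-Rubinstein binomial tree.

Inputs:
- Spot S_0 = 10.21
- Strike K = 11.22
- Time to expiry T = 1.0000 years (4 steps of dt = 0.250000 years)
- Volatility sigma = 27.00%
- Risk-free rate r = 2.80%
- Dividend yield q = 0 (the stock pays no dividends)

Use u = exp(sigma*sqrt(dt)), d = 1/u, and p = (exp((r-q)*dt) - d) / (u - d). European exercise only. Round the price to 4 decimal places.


dt = T/N = 0.250000
u = exp(sigma*sqrt(dt)) = 1.144537; d = 1/u = 0.873716
p = (exp((r-q)*dt) - d) / (u - d) = 0.492239
Discount per step: exp(-r*dt) = 0.993024
Stock lattice S(k, i) with i counting down-moves:
  k=0: S(0,0) = 10.2100
  k=1: S(1,0) = 11.6857; S(1,1) = 8.9206
  k=2: S(2,0) = 13.3747; S(2,1) = 10.2100; S(2,2) = 7.7941
  k=3: S(3,0) = 15.3079; S(3,1) = 11.6857; S(3,2) = 8.9206; S(3,3) = 6.8098
  k=4: S(4,0) = 17.5204; S(4,1) = 13.3747; S(4,2) = 10.2100; S(4,3) = 7.7941; S(4,4) = 5.9499
Terminal payoffs V(N, i) = max(S_T - K, 0):
  V(4,0) = 6.300430; V(4,1) = 2.154737; V(4,2) = 0.000000; V(4,3) = 0.000000; V(4,4) = 0.000000
Backward induction: V(k, i) = exp(-r*dt) * [p * V(k+1, i) + (1-p) * V(k+1, i+1)].
  V(3,0) = exp(-r*dt) * [p*6.300430 + (1-p)*2.154737] = 4.166144
  V(3,1) = exp(-r*dt) * [p*2.154737 + (1-p)*0.000000] = 1.053247
  V(3,2) = exp(-r*dt) * [p*0.000000 + (1-p)*0.000000] = 0.000000
  V(3,3) = exp(-r*dt) * [p*0.000000 + (1-p)*0.000000] = 0.000000
  V(2,0) = exp(-r*dt) * [p*4.166144 + (1-p)*1.053247] = 2.567502
  V(2,1) = exp(-r*dt) * [p*1.053247 + (1-p)*0.000000] = 0.514833
  V(2,2) = exp(-r*dt) * [p*0.000000 + (1-p)*0.000000] = 0.000000
  V(1,0) = exp(-r*dt) * [p*2.567502 + (1-p)*0.514833] = 1.514598
  V(1,1) = exp(-r*dt) * [p*0.514833 + (1-p)*0.000000] = 0.251653
  V(0,0) = exp(-r*dt) * [p*1.514598 + (1-p)*0.251653] = 0.867232

Answer: Price = V(0,0) = 0.8672


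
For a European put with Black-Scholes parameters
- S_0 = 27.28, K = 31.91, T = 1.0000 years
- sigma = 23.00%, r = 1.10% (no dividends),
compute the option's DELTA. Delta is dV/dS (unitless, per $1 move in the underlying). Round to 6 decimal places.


d1 = -0.5187635101; d2 = -0.7487635101
phi(d1) = 0.3487163901; exp(-qT) = 1.0000000000; exp(-rT) = 0.9890602788
N(-d1) = 0.6980371665
Delta = -exp(-qT) * N(-d1) = -1.0000000000 * 0.6980371665 = -0.698037

Answer: Delta = -0.698037


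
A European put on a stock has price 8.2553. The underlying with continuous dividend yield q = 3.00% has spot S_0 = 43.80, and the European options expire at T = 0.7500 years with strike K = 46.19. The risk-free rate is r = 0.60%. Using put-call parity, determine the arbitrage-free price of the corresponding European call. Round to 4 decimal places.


Answer: Call price = 5.0982

Derivation:
Put-call parity: C - P = S_0 * exp(-qT) - K * exp(-rT).
S_0 * exp(-qT) = 43.8000 * 0.97775124 = 42.82550419
K * exp(-rT) = 46.1900 * 0.99551011 = 45.98261197
C = P + S*exp(-qT) - K*exp(-rT)
C = 8.2553 + 42.82550419 - 45.98261197 = 5.0982


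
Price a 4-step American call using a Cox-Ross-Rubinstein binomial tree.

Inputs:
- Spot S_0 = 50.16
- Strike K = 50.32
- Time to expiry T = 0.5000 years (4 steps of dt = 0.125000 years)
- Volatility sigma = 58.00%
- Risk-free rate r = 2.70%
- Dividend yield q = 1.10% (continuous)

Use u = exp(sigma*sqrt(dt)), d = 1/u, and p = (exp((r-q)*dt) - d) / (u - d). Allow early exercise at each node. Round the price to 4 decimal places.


Answer: Price = V(0,0) = 7.7496

Derivation:
dt = T/N = 0.125000
u = exp(sigma*sqrt(dt)) = 1.227600; d = 1/u = 0.814598
p = (exp((r-q)*dt) - d) / (u - d) = 0.453761
Discount per step: exp(-r*dt) = 0.996631
Stock lattice S(k, i) with i counting down-moves:
  k=0: S(0,0) = 50.1600
  k=1: S(1,0) = 61.5764; S(1,1) = 40.8602
  k=2: S(2,0) = 75.5912; S(2,1) = 50.1600; S(2,2) = 33.2846
  k=3: S(3,0) = 92.7957; S(3,1) = 61.5764; S(3,2) = 40.8602; S(3,3) = 27.1136
  k=4: S(4,0) = 113.9160; S(4,1) = 75.5912; S(4,2) = 50.1600; S(4,3) = 33.2846; S(4,4) = 22.0867
Terminal payoffs V(N, i) = max(S_T - K, 0):
  V(4,0) = 63.596049; V(4,1) = 25.271197; V(4,2) = 0.000000; V(4,3) = 0.000000; V(4,4) = 0.000000
Backward induction: V(k, i) = exp(-r*dt) * [p * V(k+1, i) + (1-p) * V(k+1, i+1)]; then take max(V_cont, immediate exercise) for American.
  V(3,0) = exp(-r*dt) * [p*63.596049 + (1-p)*25.271197] = 42.517783; exercise = 42.475746; V(3,0) = max -> 42.517783
  V(3,1) = exp(-r*dt) * [p*25.271197 + (1-p)*0.000000] = 11.428449; exercise = 11.256411; V(3,1) = max -> 11.428449
  V(3,2) = exp(-r*dt) * [p*0.000000 + (1-p)*0.000000] = 0.000000; exercise = 0.000000; V(3,2) = max -> 0.000000
  V(3,3) = exp(-r*dt) * [p*0.000000 + (1-p)*0.000000] = 0.000000; exercise = 0.000000; V(3,3) = max -> 0.000000
  V(2,0) = exp(-r*dt) * [p*42.517783 + (1-p)*11.428449] = 25.449542; exercise = 25.271197; V(2,0) = max -> 25.449542
  V(2,1) = exp(-r*dt) * [p*11.428449 + (1-p)*0.000000] = 5.168313; exercise = 0.000000; V(2,1) = max -> 5.168313
  V(2,2) = exp(-r*dt) * [p*0.000000 + (1-p)*0.000000] = 0.000000; exercise = 0.000000; V(2,2) = max -> 0.000000
  V(1,0) = exp(-r*dt) * [p*25.449542 + (1-p)*5.168313] = 14.322724; exercise = 11.256411; V(1,0) = max -> 14.322724
  V(1,1) = exp(-r*dt) * [p*5.168313 + (1-p)*0.000000] = 2.337278; exercise = 0.000000; V(1,1) = max -> 2.337278
  V(0,0) = exp(-r*dt) * [p*14.322724 + (1-p)*2.337278] = 7.749608; exercise = 0.000000; V(0,0) = max -> 7.749608


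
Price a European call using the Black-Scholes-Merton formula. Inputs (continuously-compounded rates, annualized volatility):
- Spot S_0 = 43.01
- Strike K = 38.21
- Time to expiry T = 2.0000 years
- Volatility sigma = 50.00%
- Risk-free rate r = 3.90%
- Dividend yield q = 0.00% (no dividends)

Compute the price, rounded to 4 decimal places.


Answer: Price = 15.0551

Derivation:
d1 = (ln(S/K) + (r - q + 0.5*sigma^2) * T) / (sigma * sqrt(T)) = 0.63121356
d2 = d1 - sigma * sqrt(T) = -0.07589323
exp(-rT) = 0.92496443; exp(-qT) = 1.00000000
C = S_0 * exp(-qT) * N(d1) - K * exp(-rT) * N(d2)
N(d1) = 0.73604955; N(d2) = 0.46975202
C = 43.0100 * 1.00000000 * 0.73604955 - 38.2100 * 0.92496443 * 0.46975202 = 15.0551


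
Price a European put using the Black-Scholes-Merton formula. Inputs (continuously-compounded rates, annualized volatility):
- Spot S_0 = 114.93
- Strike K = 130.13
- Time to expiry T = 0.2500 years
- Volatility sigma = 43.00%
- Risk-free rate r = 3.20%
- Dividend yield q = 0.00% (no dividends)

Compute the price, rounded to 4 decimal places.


d1 = (ln(S/K) + (r - q + 0.5*sigma^2) * T) / (sigma * sqrt(T)) = -0.43301490
d2 = d1 - sigma * sqrt(T) = -0.64801490
exp(-rT) = 0.99203191; exp(-qT) = 1.00000000
P = K * exp(-rT) * N(-d2) - S_0 * exp(-qT) * N(-d1)
N(-d1) = 0.66749803; N(-d2) = 0.74151234
P = 130.1300 * 0.99203191 * 0.74151234 - 114.9300 * 1.00000000 * 0.66749803 = 19.0086

Answer: Price = 19.0086


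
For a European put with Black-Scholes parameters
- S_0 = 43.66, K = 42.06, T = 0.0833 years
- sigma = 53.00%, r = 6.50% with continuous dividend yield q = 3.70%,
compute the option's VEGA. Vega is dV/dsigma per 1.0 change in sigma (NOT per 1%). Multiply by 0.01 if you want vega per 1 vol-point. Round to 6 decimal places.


d1 = 0.3358044049; d2 = 0.1828371862
phi(d1) = 0.3770713575; exp(-qT) = 0.9969226448; exp(-rT) = 0.9946001320
Vega = S * exp(-qT) * phi(d1) * sqrt(T) = 43.6600 * 0.9969226448 * 0.3770713575 * 0.2886173938 = 4.736868

Answer: Vega = 4.736868


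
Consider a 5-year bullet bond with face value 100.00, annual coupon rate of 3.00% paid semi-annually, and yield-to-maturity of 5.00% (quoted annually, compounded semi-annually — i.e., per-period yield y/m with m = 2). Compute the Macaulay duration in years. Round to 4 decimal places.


Answer: Macaulay duration = 4.6616 years

Derivation:
Coupon per period c = face * coupon_rate / m = 1.500000
Periods per year m = 2; per-period yield y/m = 0.025000
Number of cashflows N = 10
Cashflows (t years, CF_t, discount factor 1/(1+y/m)^(m*t), PV):
  t = 0.5000: CF_t = 1.500000, DF = 0.975610, PV = 1.463415
  t = 1.0000: CF_t = 1.500000, DF = 0.951814, PV = 1.427722
  t = 1.5000: CF_t = 1.500000, DF = 0.928599, PV = 1.392899
  t = 2.0000: CF_t = 1.500000, DF = 0.905951, PV = 1.358926
  t = 2.5000: CF_t = 1.500000, DF = 0.883854, PV = 1.325781
  t = 3.0000: CF_t = 1.500000, DF = 0.862297, PV = 1.293445
  t = 3.5000: CF_t = 1.500000, DF = 0.841265, PV = 1.261898
  t = 4.0000: CF_t = 1.500000, DF = 0.820747, PV = 1.231120
  t = 4.5000: CF_t = 1.500000, DF = 0.800728, PV = 1.201093
  t = 5.0000: CF_t = 101.500000, DF = 0.781198, PV = 79.291638
Price P = sum_t PV_t = 91.247936
Macaulay numerator sum_t t * PV_t:
  t * PV_t at t = 0.5000: 0.731707
  t * PV_t at t = 1.0000: 1.427722
  t * PV_t at t = 1.5000: 2.089349
  t * PV_t at t = 2.0000: 2.717852
  t * PV_t at t = 2.5000: 3.314454
  t * PV_t at t = 3.0000: 3.880336
  t * PV_t at t = 3.5000: 4.416642
  t * PV_t at t = 4.0000: 4.924479
  t * PV_t at t = 4.5000: 5.404916
  t * PV_t at t = 5.0000: 396.458189
Macaulay duration D = (sum_t t * PV_t) / P = 425.365646 / 91.247936 = 4.661647


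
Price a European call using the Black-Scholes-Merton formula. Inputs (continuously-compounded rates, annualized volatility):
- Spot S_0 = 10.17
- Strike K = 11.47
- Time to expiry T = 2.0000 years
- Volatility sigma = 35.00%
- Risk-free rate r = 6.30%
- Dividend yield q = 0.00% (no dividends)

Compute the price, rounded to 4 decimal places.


d1 = (ln(S/K) + (r - q + 0.5*sigma^2) * T) / (sigma * sqrt(T)) = 0.25901782
d2 = d1 - sigma * sqrt(T) = -0.23595693
exp(-rT) = 0.88161485; exp(-qT) = 1.00000000
C = S_0 * exp(-qT) * N(d1) - K * exp(-rT) * N(d2)
N(d1) = 0.60218925; N(d2) = 0.40673305
C = 10.1700 * 1.00000000 * 0.60218925 - 11.4700 * 0.88161485 * 0.40673305 = 2.0113

Answer: Price = 2.0113


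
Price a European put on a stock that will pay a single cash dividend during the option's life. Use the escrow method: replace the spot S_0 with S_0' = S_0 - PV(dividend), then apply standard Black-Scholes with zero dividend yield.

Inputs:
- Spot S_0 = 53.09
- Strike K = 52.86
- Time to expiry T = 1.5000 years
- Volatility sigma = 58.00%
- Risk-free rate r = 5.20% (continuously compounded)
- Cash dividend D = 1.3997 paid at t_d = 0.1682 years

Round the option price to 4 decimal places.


PV(D) = D * exp(-r * t_d) = 1.3997 * 0.99129174 = 1.38751105
S_0' = S_0 - PV(D) = 53.0900 - 1.38751105 = 51.70248895
d1 = (ln(S_0'/K) + (r + sigma^2/2)*T) / (sigma*sqrt(T)) = 0.43381169
d2 = d1 - sigma*sqrt(T) = -0.27654033
exp(-rT) = 0.92496443
N(-d1) = 0.33221260; N(-d2) = 0.60893346
P = K * exp(-rT) * N(-d2) - S_0' * N(-d1) = 52.8600 * 0.92496443 * 0.60893346 - 51.70248895 * 0.33221260 = 12.5967

Answer: Price = 12.5967


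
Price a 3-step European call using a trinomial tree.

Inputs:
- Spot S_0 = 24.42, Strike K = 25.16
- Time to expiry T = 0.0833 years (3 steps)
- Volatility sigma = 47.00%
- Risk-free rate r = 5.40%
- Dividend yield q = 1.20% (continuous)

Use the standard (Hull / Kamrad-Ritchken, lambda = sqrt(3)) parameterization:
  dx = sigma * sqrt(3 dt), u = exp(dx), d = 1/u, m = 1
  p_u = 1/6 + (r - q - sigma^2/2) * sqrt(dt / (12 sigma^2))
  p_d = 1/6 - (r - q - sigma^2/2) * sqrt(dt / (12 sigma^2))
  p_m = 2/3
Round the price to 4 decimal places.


dt = T/N = 0.027767; dx = sigma*sqrt(3*dt) = 0.135650
u = exp(dx) = 1.145281; d = 1/u = 0.873148
p_u = 0.159661, p_m = 0.666667, p_d = 0.173672
Discount per step: exp(-r*dt) = 0.998502
Stock lattice S(k, j) with j the centered position index:
  k=0: S(0,+0) = 24.4200
  k=1: S(1,-1) = 21.3223; S(1,+0) = 24.4200; S(1,+1) = 27.9678
  k=2: S(2,-2) = 18.6175; S(2,-1) = 21.3223; S(2,+0) = 24.4200; S(2,+1) = 27.9678; S(2,+2) = 32.0310
  k=3: S(3,-3) = 16.2558; S(3,-2) = 18.6175; S(3,-1) = 21.3223; S(3,+0) = 24.4200; S(3,+1) = 27.9678; S(3,+2) = 32.0310; S(3,+3) = 36.6845
Terminal payoffs V(N, j) = max(S_T - K, 0):
  V(3,-3) = 0.000000; V(3,-2) = 0.000000; V(3,-1) = 0.000000; V(3,+0) = 0.000000; V(3,+1) = 2.807766; V(3,+2) = 6.870956; V(3,+3) = 11.524451
Backward induction: V(k, j) = exp(-r*dt) * [p_u * V(k+1, j+1) + p_m * V(k+1, j) + p_d * V(k+1, j-1)]
  V(2,-2) = exp(-r*dt) * [p_u*0.000000 + p_m*0.000000 + p_d*0.000000] = 0.000000
  V(2,-1) = exp(-r*dt) * [p_u*0.000000 + p_m*0.000000 + p_d*0.000000] = 0.000000
  V(2,+0) = exp(-r*dt) * [p_u*2.807766 + p_m*0.000000 + p_d*0.000000] = 0.447619
  V(2,+1) = exp(-r*dt) * [p_u*6.870956 + p_m*2.807766 + p_d*0.000000] = 2.964420
  V(2,+2) = exp(-r*dt) * [p_u*11.524451 + p_m*6.870956 + p_d*2.807766] = 6.897924
  V(1,-1) = exp(-r*dt) * [p_u*0.447619 + p_m*0.000000 + p_d*0.000000] = 0.071360
  V(1,+0) = exp(-r*dt) * [p_u*2.964420 + p_m*0.447619 + p_d*0.000000] = 0.770559
  V(1,+1) = exp(-r*dt) * [p_u*6.897924 + p_m*2.964420 + p_d*0.447619] = 3.150621
  V(0,+0) = exp(-r*dt) * [p_u*3.150621 + p_m*0.770559 + p_d*0.071360] = 1.027589

Answer: Price = V(0,0) = 1.0276


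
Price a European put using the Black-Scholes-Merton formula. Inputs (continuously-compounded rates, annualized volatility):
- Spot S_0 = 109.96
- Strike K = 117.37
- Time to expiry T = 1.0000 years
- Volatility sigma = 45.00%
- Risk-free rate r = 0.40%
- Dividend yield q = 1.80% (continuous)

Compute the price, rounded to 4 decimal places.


d1 = (ln(S/K) + (r - q + 0.5*sigma^2) * T) / (sigma * sqrt(T)) = 0.04896739
d2 = d1 - sigma * sqrt(T) = -0.40103261
exp(-rT) = 0.99600799; exp(-qT) = 0.98216103
P = K * exp(-rT) * N(-d2) - S_0 * exp(-qT) * N(-d1)
N(-d1) = 0.48047264; N(-d2) = 0.65580194
P = 117.3700 * 0.99600799 * 0.65580194 - 109.9600 * 0.98216103 * 0.48047264 = 24.7739

Answer: Price = 24.7739


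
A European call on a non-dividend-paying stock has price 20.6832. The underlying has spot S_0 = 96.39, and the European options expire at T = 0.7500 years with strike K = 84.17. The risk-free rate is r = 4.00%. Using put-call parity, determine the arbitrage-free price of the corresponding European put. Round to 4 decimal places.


Put-call parity: C - P = S_0 * exp(-qT) - K * exp(-rT).
S_0 * exp(-qT) = 96.3900 * 1.00000000 = 96.39000000
K * exp(-rT) = 84.1700 * 0.97044553 = 81.68240056
P = C - S*exp(-qT) + K*exp(-rT)
P = 20.6832 - 96.39000000 + 81.68240056 = 5.9756

Answer: Put price = 5.9756


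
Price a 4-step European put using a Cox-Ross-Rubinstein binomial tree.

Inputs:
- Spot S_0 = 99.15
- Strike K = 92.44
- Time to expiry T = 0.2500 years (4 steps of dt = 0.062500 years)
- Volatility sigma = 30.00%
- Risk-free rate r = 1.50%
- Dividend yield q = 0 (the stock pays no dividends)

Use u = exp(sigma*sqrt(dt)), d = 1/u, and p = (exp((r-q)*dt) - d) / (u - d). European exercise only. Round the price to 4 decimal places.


Answer: Price = V(0,0) = 3.1619

Derivation:
dt = T/N = 0.062500
u = exp(sigma*sqrt(dt)) = 1.077884; d = 1/u = 0.927743
p = (exp((r-q)*dt) - d) / (u - d) = 0.487506
Discount per step: exp(-r*dt) = 0.999063
Stock lattice S(k, i) with i counting down-moves:
  k=0: S(0,0) = 99.1500
  k=1: S(1,0) = 106.8722; S(1,1) = 91.9858
  k=2: S(2,0) = 115.1959; S(2,1) = 99.1500; S(2,2) = 85.3392
  k=3: S(3,0) = 124.1678; S(3,1) = 106.8722; S(3,2) = 91.9858; S(3,3) = 79.1729
  k=4: S(4,0) = 133.8385; S(4,1) = 115.1959; S(4,2) = 99.1500; S(4,3) = 85.3392; S(4,4) = 73.4521
Terminal payoffs V(N, i) = max(K - S_T, 0):
  V(4,0) = 0.000000; V(4,1) = 0.000000; V(4,2) = 0.000000; V(4,3) = 7.100804; V(4,4) = 18.987873
Backward induction: V(k, i) = exp(-r*dt) * [p * V(k+1, i) + (1-p) * V(k+1, i+1)].
  V(3,0) = exp(-r*dt) * [p*0.000000 + (1-p)*0.000000] = 0.000000
  V(3,1) = exp(-r*dt) * [p*0.000000 + (1-p)*0.000000] = 0.000000
  V(3,2) = exp(-r*dt) * [p*0.000000 + (1-p)*7.100804] = 3.635710
  V(3,3) = exp(-r*dt) * [p*7.100804 + (1-p)*18.987873] = 13.180495
  V(2,0) = exp(-r*dt) * [p*0.000000 + (1-p)*0.000000] = 0.000000
  V(2,1) = exp(-r*dt) * [p*0.000000 + (1-p)*3.635710] = 1.861534
  V(2,2) = exp(-r*dt) * [p*3.635710 + (1-p)*13.180495] = 8.519366
  V(1,0) = exp(-r*dt) * [p*0.000000 + (1-p)*1.861534] = 0.953131
  V(1,1) = exp(-r*dt) * [p*1.861534 + (1-p)*8.519366] = 5.268692
  V(0,0) = exp(-r*dt) * [p*0.953131 + (1-p)*5.268692] = 3.161865


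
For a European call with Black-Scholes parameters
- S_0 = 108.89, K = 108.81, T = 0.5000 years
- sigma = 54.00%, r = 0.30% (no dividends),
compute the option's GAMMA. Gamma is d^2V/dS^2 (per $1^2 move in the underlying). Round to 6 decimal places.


d1 = 0.1967719895; d2 = -0.1850656723
phi(d1) = 0.3912931948; exp(-qT) = 1.0000000000; exp(-rT) = 0.9985011244
Gamma = exp(-qT) * phi(d1) / (S * sigma * sqrt(T)) = 1.0000000000 * 0.3912931948 / (108.8900 * 0.5400 * 0.7071067812) = 0.009411

Answer: Gamma = 0.009411


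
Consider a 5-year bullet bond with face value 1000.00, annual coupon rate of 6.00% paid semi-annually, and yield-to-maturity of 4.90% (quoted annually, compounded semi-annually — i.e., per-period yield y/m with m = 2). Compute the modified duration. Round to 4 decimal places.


Answer: Modified duration = 4.3045

Derivation:
Coupon per period c = face * coupon_rate / m = 30.000000
Periods per year m = 2; per-period yield y/m = 0.024500
Number of cashflows N = 10
Cashflows (t years, CF_t, discount factor 1/(1+y/m)^(m*t), PV):
  t = 0.5000: CF_t = 30.000000, DF = 0.976086, PV = 29.282577
  t = 1.0000: CF_t = 30.000000, DF = 0.952744, PV = 28.582310
  t = 1.5000: CF_t = 30.000000, DF = 0.929960, PV = 27.898790
  t = 2.0000: CF_t = 30.000000, DF = 0.907721, PV = 27.231615
  t = 2.5000: CF_t = 30.000000, DF = 0.886013, PV = 26.580396
  t = 3.0000: CF_t = 30.000000, DF = 0.864825, PV = 25.944749
  t = 3.5000: CF_t = 30.000000, DF = 0.844143, PV = 25.324304
  t = 4.0000: CF_t = 30.000000, DF = 0.823957, PV = 24.718696
  t = 4.5000: CF_t = 30.000000, DF = 0.804252, PV = 24.127570
  t = 5.0000: CF_t = 1030.000000, DF = 0.785019, PV = 808.569951
Price P = sum_t PV_t = 1048.260958
First compute Macaulay numerator sum_t t * PV_t:
  t * PV_t at t = 0.5000: 14.641288
  t * PV_t at t = 1.0000: 28.582310
  t * PV_t at t = 1.5000: 41.848185
  t * PV_t at t = 2.0000: 54.463231
  t * PV_t at t = 2.5000: 66.450989
  t * PV_t at t = 3.0000: 77.834248
  t * PV_t at t = 3.5000: 88.635063
  t * PV_t at t = 4.0000: 98.874783
  t * PV_t at t = 4.5000: 108.574066
  t * PV_t at t = 5.0000: 4042.849753
Macaulay duration D = 4622.753917 / 1048.260958 = 4.409927
Modified duration = D / (1 + y/m) = 4.409927 / (1 + 0.024500) = 4.304467


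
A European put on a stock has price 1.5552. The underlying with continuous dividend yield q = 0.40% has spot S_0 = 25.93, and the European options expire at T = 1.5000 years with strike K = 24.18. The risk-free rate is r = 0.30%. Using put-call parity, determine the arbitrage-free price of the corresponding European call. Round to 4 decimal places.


Answer: Call price = 3.2587

Derivation:
Put-call parity: C - P = S_0 * exp(-qT) - K * exp(-rT).
S_0 * exp(-qT) = 25.9300 * 0.99401796 = 25.77488581
K * exp(-rT) = 24.1800 * 0.99551011 = 24.07143446
C = P + S*exp(-qT) - K*exp(-rT)
C = 1.5552 + 25.77488581 - 24.07143446 = 3.2587


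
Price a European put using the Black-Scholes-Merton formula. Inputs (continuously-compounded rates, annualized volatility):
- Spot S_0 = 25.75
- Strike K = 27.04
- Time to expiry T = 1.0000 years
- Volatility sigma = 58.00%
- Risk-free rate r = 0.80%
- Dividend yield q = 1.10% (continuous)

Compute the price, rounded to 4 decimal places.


d1 = (ln(S/K) + (r - q + 0.5*sigma^2) * T) / (sigma * sqrt(T)) = 0.20054720
d2 = d1 - sigma * sqrt(T) = -0.37945280
exp(-rT) = 0.99203191; exp(-qT) = 0.98906028
P = K * exp(-rT) * N(-d2) - S_0 * exp(-qT) * N(-d1)
N(-d1) = 0.42052632; N(-d2) = 0.64782418
P = 27.0400 * 0.99203191 * 0.64782418 - 25.7500 * 0.98906028 * 0.42052632 = 6.6675

Answer: Price = 6.6675


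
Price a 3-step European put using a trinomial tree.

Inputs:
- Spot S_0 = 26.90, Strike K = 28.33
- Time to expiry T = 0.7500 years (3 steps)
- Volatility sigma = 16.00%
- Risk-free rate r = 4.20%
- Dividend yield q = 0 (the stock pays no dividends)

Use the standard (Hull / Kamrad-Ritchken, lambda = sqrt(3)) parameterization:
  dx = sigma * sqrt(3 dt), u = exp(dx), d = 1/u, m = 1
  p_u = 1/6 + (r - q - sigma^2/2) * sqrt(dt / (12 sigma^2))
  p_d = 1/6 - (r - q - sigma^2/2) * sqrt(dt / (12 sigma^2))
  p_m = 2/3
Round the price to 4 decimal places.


dt = T/N = 0.250000; dx = sigma*sqrt(3*dt) = 0.138564
u = exp(dx) = 1.148623; d = 1/u = 0.870607
p_u = 0.193008, p_m = 0.666667, p_d = 0.140325
Discount per step: exp(-r*dt) = 0.989555
Stock lattice S(k, j) with j the centered position index:
  k=0: S(0,+0) = 26.9000
  k=1: S(1,-1) = 23.4193; S(1,+0) = 26.9000; S(1,+1) = 30.8980
  k=2: S(2,-2) = 20.3891; S(2,-1) = 23.4193; S(2,+0) = 26.9000; S(2,+1) = 30.8980; S(2,+2) = 35.4901
  k=3: S(3,-3) = 17.7509; S(3,-2) = 20.3891; S(3,-1) = 23.4193; S(3,+0) = 26.9000; S(3,+1) = 30.8980; S(3,+2) = 35.4901; S(3,+3) = 40.7648
Terminal payoffs V(N, j) = max(K - S_T, 0):
  V(3,-3) = 10.579138; V(3,-2) = 7.940947; V(3,-1) = 4.910659; V(3,+0) = 1.430000; V(3,+1) = 0.000000; V(3,+2) = 0.000000; V(3,+3) = 0.000000
Backward induction: V(k, j) = exp(-r*dt) * [p_u * V(k+1, j+1) + p_m * V(k+1, j) + p_d * V(k+1, j-1)]
  V(2,-2) = exp(-r*dt) * [p_u*4.910659 + p_m*7.940947 + p_d*10.579138] = 7.645579
  V(2,-1) = exp(-r*dt) * [p_u*1.430000 + p_m*4.910659 + p_d*7.940947] = 4.615372
  V(2,+0) = exp(-r*dt) * [p_u*0.000000 + p_m*1.430000 + p_d*4.910659] = 1.625267
  V(2,+1) = exp(-r*dt) * [p_u*0.000000 + p_m*0.000000 + p_d*1.430000] = 0.198569
  V(2,+2) = exp(-r*dt) * [p_u*0.000000 + p_m*0.000000 + p_d*0.000000] = 0.000000
  V(1,-1) = exp(-r*dt) * [p_u*1.625267 + p_m*4.615372 + p_d*7.645579] = 4.416849
  V(1,+0) = exp(-r*dt) * [p_u*0.198569 + p_m*1.625267 + p_d*4.615372] = 1.751006
  V(1,+1) = exp(-r*dt) * [p_u*0.000000 + p_m*0.198569 + p_d*1.625267] = 0.356680
  V(0,+0) = exp(-r*dt) * [p_u*0.356680 + p_m*1.751006 + p_d*4.416849] = 1.836589

Answer: Price = V(0,0) = 1.8366


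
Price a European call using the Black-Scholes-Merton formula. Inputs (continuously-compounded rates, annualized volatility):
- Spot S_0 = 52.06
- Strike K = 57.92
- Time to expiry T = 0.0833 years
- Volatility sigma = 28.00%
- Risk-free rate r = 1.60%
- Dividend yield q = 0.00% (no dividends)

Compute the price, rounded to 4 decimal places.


d1 = (ln(S/K) + (r - q + 0.5*sigma^2) * T) / (sigma * sqrt(T)) = -1.26301279
d2 = d1 - sigma * sqrt(T) = -1.34382566
exp(-rT) = 0.99866809; exp(-qT) = 1.00000000
C = S_0 * exp(-qT) * N(d1) - K * exp(-rT) * N(d2)
N(d1) = 0.10329229; N(d2) = 0.08950239
C = 52.0600 * 1.00000000 * 0.10329229 - 57.9200 * 0.99866809 * 0.08950239 = 0.2003

Answer: Price = 0.2003


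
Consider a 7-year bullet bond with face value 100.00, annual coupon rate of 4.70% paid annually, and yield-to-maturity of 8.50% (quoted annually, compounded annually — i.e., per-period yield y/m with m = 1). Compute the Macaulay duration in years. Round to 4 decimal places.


Coupon per period c = face * coupon_rate / m = 4.700000
Periods per year m = 1; per-period yield y/m = 0.085000
Number of cashflows N = 7
Cashflows (t years, CF_t, discount factor 1/(1+y/m)^(m*t), PV):
  t = 1.0000: CF_t = 4.700000, DF = 0.921659, PV = 4.331797
  t = 2.0000: CF_t = 4.700000, DF = 0.849455, PV = 3.992440
  t = 3.0000: CF_t = 4.700000, DF = 0.782908, PV = 3.679668
  t = 4.0000: CF_t = 4.700000, DF = 0.721574, PV = 3.391399
  t = 5.0000: CF_t = 4.700000, DF = 0.665045, PV = 3.125713
  t = 6.0000: CF_t = 4.700000, DF = 0.612945, PV = 2.880842
  t = 7.0000: CF_t = 104.700000, DF = 0.564926, PV = 59.147789
Price P = sum_t PV_t = 80.549649
Macaulay numerator sum_t t * PV_t:
  t * PV_t at t = 1.0000: 4.331797
  t * PV_t at t = 2.0000: 7.984880
  t * PV_t at t = 3.0000: 11.039004
  t * PV_t at t = 4.0000: 13.565597
  t * PV_t at t = 5.0000: 15.628567
  t * PV_t at t = 6.0000: 17.285052
  t * PV_t at t = 7.0000: 414.034522
Macaulay duration D = (sum_t t * PV_t) / P = 483.869419 / 80.549649 = 6.007095

Answer: Macaulay duration = 6.0071 years


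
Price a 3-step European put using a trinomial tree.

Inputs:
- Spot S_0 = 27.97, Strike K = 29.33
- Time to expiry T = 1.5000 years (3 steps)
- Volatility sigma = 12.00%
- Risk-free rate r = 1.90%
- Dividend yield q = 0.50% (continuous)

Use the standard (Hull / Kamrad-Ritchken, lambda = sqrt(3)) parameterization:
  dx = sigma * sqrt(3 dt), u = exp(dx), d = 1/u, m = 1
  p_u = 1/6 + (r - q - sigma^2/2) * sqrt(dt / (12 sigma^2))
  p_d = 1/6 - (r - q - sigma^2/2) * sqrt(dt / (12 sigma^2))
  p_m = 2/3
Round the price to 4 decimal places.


dt = T/N = 0.500000; dx = sigma*sqrt(3*dt) = 0.146969
u = exp(dx) = 1.158319; d = 1/u = 0.863320
p_u = 0.178234, p_m = 0.666667, p_d = 0.155100
Discount per step: exp(-r*dt) = 0.990545
Stock lattice S(k, j) with j the centered position index:
  k=0: S(0,+0) = 27.9700
  k=1: S(1,-1) = 24.1471; S(1,+0) = 27.9700; S(1,+1) = 32.3982
  k=2: S(2,-2) = 20.8467; S(2,-1) = 24.1471; S(2,+0) = 27.9700; S(2,+1) = 32.3982; S(2,+2) = 37.5274
  k=3: S(3,-3) = 17.9973; S(3,-2) = 20.8467; S(3,-1) = 24.1471; S(3,+0) = 27.9700; S(3,+1) = 32.3982; S(3,+2) = 37.5274; S(3,+3) = 43.4687
Terminal payoffs V(N, j) = max(K - S_T, 0):
  V(3,-3) = 11.332653; V(3,-2) = 8.483340; V(3,-1) = 5.182928; V(3,+0) = 1.360000; V(3,+1) = 0.000000; V(3,+2) = 0.000000; V(3,+3) = 0.000000
Backward induction: V(k, j) = exp(-r*dt) * [p_u * V(k+1, j+1) + p_m * V(k+1, j) + p_d * V(k+1, j-1)]
  V(2,-2) = exp(-r*dt) * [p_u*5.182928 + p_m*8.483340 + p_d*11.332653] = 8.258196
  V(2,-1) = exp(-r*dt) * [p_u*1.360000 + p_m*5.182928 + p_d*8.483340] = 4.966044
  V(2,+0) = exp(-r*dt) * [p_u*0.000000 + p_m*1.360000 + p_d*5.182928] = 1.694364
  V(2,+1) = exp(-r*dt) * [p_u*0.000000 + p_m*0.000000 + p_d*1.360000] = 0.208941
  V(2,+2) = exp(-r*dt) * [p_u*0.000000 + p_m*0.000000 + p_d*0.000000] = 0.000000
  V(1,-1) = exp(-r*dt) * [p_u*1.694364 + p_m*4.966044 + p_d*8.258196] = 4.847263
  V(1,+0) = exp(-r*dt) * [p_u*0.208941 + p_m*1.694364 + p_d*4.966044] = 1.918733
  V(1,+1) = exp(-r*dt) * [p_u*0.000000 + p_m*0.208941 + p_d*1.694364] = 0.398288
  V(0,+0) = exp(-r*dt) * [p_u*0.398288 + p_m*1.918733 + p_d*4.847263] = 2.082078

Answer: Price = V(0,0) = 2.0821


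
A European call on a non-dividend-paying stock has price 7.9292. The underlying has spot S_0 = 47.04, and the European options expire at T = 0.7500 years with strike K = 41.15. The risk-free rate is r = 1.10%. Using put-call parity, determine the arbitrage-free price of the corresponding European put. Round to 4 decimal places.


Answer: Put price = 1.7011

Derivation:
Put-call parity: C - P = S_0 * exp(-qT) - K * exp(-rT).
S_0 * exp(-qT) = 47.0400 * 1.00000000 = 47.04000000
K * exp(-rT) = 41.1500 * 0.99178394 = 40.81190904
P = C - S*exp(-qT) + K*exp(-rT)
P = 7.9292 - 47.04000000 + 40.81190904 = 1.7011


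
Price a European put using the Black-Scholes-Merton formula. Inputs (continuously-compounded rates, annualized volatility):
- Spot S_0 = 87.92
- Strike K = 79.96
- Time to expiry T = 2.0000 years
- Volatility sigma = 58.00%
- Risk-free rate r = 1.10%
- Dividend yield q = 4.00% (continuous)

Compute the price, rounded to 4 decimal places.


d1 = (ln(S/K) + (r - q + 0.5*sigma^2) * T) / (sigma * sqrt(T)) = 0.45510953
d2 = d1 - sigma * sqrt(T) = -0.36513434
exp(-rT) = 0.97824024; exp(-qT) = 0.92311635
P = K * exp(-rT) * N(-d2) - S_0 * exp(-qT) * N(-d1)
N(-d1) = 0.32451522; N(-d2) = 0.64249443
P = 79.9600 * 0.97824024 * 0.64249443 - 87.9200 * 0.92311635 * 0.32451522 = 23.9182

Answer: Price = 23.9182


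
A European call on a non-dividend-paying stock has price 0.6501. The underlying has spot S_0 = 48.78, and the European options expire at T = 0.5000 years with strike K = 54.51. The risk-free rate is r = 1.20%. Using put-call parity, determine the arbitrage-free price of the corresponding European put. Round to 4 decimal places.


Put-call parity: C - P = S_0 * exp(-qT) - K * exp(-rT).
S_0 * exp(-qT) = 48.7800 * 1.00000000 = 48.78000000
K * exp(-rT) = 54.5100 * 0.99401796 = 54.18391922
P = C - S*exp(-qT) + K*exp(-rT)
P = 0.6501 - 48.78000000 + 54.18391922 = 6.0540

Answer: Put price = 6.0540
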